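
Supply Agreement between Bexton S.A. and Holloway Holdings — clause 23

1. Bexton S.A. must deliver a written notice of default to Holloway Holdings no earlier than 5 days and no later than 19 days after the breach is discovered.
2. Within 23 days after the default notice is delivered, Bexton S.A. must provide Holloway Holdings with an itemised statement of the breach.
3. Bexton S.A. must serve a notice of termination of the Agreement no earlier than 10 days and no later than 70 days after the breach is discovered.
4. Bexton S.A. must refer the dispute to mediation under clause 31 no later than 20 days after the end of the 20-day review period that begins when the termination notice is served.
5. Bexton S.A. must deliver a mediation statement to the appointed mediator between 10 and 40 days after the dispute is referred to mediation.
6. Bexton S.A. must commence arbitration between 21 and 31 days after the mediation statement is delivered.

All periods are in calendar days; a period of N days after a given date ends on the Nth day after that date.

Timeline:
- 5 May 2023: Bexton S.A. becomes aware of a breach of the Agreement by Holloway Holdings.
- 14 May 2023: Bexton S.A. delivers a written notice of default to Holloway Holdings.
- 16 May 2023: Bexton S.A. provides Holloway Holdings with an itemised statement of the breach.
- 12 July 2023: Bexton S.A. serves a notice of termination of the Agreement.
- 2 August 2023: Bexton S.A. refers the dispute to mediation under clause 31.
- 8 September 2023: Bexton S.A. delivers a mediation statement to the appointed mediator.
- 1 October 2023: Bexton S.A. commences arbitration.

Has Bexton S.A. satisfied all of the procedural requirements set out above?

Yes

Step 1: the window is 5–19 days after 5 May 2023 (when the breach is discovered), so 10 May 2023 through 24 May 2023; done 14 May 2023 — within the window.
Step 2: 23 days after 14 May 2023 (when the default notice is delivered) is 6 June 2023; completed 16 May 2023, before the deadline.
Step 3: the window is 10–70 days after 5 May 2023 (when the breach is discovered), so 15 May 2023 through 14 July 2023; done 12 July 2023, which is between those dates.
Step 4: 20 days after 1 August 2023 (end of the 20-day review period, which began when the termination notice is served on 12 July 2023) is 21 August 2023; completed 2 August 2023, before the deadline.
Step 5: the window is 10–40 days after 2 August 2023 (when the dispute is referred to mediation), so 12 August 2023 through 11 September 2023; done 8 September 2023, which is between those dates.
Step 6: the window is 21–31 days after 8 September 2023 (when the mediation statement is delivered), so 29 September 2023 through 9 October 2023; done 1 October 2023 — within the window.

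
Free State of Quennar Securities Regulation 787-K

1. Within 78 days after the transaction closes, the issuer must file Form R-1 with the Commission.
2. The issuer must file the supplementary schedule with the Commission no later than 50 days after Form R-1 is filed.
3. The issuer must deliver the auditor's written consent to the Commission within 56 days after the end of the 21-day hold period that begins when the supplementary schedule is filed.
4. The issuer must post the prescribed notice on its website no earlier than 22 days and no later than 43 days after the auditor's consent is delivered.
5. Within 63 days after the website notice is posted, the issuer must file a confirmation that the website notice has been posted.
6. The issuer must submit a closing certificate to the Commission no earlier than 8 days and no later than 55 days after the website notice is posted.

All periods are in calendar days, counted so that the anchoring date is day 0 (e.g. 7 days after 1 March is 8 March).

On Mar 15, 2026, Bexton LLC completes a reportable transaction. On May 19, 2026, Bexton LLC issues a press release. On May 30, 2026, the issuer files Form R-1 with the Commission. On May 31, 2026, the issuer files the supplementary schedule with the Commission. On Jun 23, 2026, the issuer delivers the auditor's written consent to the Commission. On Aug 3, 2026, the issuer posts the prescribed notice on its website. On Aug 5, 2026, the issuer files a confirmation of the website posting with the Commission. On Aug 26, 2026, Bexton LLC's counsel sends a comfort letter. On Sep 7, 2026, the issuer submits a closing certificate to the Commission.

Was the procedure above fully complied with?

Yes

Step 1 — counting 78 days from Mar 15, 2026 (when the transaction closes) gives a deadline of Jun 1, 2026; May 30, 2026 is within that limit.
Step 2 — counting 50 days from May 30, 2026 (when Form R-1 is filed) gives a deadline of Jul 19, 2026; done May 31, 2026 — timely.
Step 3 — counting 56 days from Jun 21, 2026 (end of the 21-day hold period, which began when the supplementary schedule is filed on May 31, 2026) gives a deadline of Aug 16, 2026; Jun 23, 2026 is within that limit.
Step 4 — 22 and 43 days from Jun 23, 2026 (when the auditor's consent is delivered) are Jul 15, 2026 and Aug 5, 2026 respectively; done Aug 3, 2026 — within the window.
Step 5 — counting 63 days from Aug 3, 2026 (when the website notice is posted) gives a deadline of Oct 5, 2026; Aug 5, 2026 is within that limit.
Step 6 — 8 and 55 days from Aug 3, 2026 (when the website notice is posted) are Aug 11, 2026 and Sep 27, 2026 respectively; done Sep 7, 2026 — within the window.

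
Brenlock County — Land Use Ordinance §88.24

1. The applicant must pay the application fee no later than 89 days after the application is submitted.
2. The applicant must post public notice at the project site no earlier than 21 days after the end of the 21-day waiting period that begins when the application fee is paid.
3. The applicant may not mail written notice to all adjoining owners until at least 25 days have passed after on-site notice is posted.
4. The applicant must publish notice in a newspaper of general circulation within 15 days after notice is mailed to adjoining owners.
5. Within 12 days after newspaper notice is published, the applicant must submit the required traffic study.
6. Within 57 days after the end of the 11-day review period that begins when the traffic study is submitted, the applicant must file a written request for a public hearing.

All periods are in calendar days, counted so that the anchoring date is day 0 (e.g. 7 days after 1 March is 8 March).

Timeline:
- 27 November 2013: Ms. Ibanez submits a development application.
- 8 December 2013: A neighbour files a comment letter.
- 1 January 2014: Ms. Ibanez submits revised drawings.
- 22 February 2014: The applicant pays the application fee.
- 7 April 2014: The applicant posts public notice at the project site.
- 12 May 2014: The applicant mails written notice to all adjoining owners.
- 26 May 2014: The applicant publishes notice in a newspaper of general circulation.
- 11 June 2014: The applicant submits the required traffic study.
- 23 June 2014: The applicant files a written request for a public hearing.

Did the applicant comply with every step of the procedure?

(1) due by 27 November 2013 + 89 days = 24 February 2014; done 22 February 2014 — timely.
(2) permitted from 15 March 2014 + 21 days = 5 April 2014 onward; done 7 April 2014 — permitted.
(3) permitted from 7 April 2014 + 25 days = 2 May 2014 onward; done 12 May 2014 — permitted.
(4) due by 12 May 2014 + 15 days = 27 May 2014; done 26 May 2014 — timely.
(5) due by 26 May 2014 + 12 days = 7 June 2014; 11 June 2014 misses that deadline by 4 days.

No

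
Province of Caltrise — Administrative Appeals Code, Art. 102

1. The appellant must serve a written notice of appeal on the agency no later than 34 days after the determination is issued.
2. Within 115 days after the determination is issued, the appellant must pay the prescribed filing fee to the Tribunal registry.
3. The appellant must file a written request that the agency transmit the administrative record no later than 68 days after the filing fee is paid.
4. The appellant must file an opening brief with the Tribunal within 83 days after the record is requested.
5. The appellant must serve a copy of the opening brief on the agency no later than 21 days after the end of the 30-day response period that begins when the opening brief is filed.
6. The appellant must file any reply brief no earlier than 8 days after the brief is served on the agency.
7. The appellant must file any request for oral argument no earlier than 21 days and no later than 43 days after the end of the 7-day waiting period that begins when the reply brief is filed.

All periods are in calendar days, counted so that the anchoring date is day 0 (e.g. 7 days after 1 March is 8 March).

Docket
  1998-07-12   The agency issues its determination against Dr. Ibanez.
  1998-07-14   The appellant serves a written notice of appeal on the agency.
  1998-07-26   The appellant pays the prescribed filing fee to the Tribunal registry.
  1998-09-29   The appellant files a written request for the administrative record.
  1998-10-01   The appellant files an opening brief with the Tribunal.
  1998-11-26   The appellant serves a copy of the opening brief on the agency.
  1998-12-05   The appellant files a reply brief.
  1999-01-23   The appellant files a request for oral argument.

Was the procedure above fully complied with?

(1) due by 1998-07-12 + 34 days = 1998-08-15; 1998-07-14 is within that limit.
(2) due by 1998-07-12 + 115 days = 1998-11-04; completed 1998-07-26, before the deadline.
(3) due by 1998-07-26 + 68 days = 1998-10-02; 1998-09-29 is within that limit.
(4) due by 1998-09-29 + 83 days = 1998-12-21; 1998-10-01 is within that limit.
(5) due by 1998-10-31 + 21 days = 1998-11-21; 1998-11-26 misses that deadline by 5 days.

No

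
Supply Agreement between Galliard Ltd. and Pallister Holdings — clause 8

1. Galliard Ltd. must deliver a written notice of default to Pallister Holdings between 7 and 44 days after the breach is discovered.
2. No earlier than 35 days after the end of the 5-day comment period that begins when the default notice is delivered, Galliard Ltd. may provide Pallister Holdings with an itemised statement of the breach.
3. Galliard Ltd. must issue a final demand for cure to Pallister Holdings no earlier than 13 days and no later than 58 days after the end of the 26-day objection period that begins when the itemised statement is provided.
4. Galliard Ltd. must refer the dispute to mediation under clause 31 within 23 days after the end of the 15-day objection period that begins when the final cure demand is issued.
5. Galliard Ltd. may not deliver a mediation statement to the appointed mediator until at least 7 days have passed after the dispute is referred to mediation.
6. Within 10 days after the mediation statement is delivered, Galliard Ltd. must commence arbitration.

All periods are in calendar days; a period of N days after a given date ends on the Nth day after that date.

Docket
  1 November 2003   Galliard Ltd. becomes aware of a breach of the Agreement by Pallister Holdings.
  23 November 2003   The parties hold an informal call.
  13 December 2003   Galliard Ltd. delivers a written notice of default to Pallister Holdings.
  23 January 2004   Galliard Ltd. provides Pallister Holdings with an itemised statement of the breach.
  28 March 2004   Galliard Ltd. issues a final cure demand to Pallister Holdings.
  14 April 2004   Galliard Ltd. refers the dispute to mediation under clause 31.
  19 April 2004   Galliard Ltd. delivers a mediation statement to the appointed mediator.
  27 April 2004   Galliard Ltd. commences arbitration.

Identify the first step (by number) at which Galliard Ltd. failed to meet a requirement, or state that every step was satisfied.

(1) the permitted window runs from 1 November 2003 + 7 = 8 November 2003 to 1 November 2003 + 44 = 15 December 2003; done 13 December 2003 — within the window.
(2) permitted from 18 December 2003 + 35 days = 22 January 2004 onward; done 23 January 2004 — permitted.
(3) the permitted window runs from 18 February 2004 + 13 = 2 March 2004 to 18 February 2004 + 58 = 16 April 2004; 28 March 2004 falls inside that range.
(4) due by 12 April 2004 + 23 days = 5 May 2004; 14 April 2004 is within that limit.
(5) permitted from 14 April 2004 + 7 days = 21 April 2004 onward; acted on 19 April 2004, 2 days prematurely.

Step 5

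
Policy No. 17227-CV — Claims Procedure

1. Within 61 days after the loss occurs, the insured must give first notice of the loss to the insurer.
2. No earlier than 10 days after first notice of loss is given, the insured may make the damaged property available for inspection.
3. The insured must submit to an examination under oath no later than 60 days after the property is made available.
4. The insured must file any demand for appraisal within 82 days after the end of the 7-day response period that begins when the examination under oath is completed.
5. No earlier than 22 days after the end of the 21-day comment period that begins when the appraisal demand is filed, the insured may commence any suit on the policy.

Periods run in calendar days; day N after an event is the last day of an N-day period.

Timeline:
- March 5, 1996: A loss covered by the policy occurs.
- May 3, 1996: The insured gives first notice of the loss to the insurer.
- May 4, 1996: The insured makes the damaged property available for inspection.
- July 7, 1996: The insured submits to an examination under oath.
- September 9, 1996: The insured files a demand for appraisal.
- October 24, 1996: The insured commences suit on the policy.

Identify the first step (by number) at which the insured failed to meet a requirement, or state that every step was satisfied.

Step 2

(1) due by March 5, 1996 + 61 days = May 5, 1996; May 3, 1996 is within that limit.
(2) permitted from May 3, 1996 + 10 days = May 13, 1996 onward; done May 4, 1996 — 9 days too early.
The procedure was therefore not followed at step 2.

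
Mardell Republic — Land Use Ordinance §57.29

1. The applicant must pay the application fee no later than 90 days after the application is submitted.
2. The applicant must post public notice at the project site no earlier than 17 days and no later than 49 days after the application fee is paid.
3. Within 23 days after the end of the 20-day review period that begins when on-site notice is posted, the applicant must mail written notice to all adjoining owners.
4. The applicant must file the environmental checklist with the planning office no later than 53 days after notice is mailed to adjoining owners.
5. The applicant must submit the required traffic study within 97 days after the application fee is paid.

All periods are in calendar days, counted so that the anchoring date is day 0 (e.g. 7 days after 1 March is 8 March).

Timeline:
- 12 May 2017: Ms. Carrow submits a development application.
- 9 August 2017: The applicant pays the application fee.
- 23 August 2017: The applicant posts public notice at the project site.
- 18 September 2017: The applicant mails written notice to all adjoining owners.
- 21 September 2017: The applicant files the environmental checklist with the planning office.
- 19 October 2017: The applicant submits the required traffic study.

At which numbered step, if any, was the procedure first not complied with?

Step 1: 90 days after 12 May 2017 (when the application is submitted) is 10 August 2017; 9 August 2017 is within that limit.
Step 2: the window is 17–49 days after 9 August 2017 (when the application fee is paid), so 26 August 2017 through 27 September 2017; done 23 August 2017 — 3 days before the window opened.

Step 2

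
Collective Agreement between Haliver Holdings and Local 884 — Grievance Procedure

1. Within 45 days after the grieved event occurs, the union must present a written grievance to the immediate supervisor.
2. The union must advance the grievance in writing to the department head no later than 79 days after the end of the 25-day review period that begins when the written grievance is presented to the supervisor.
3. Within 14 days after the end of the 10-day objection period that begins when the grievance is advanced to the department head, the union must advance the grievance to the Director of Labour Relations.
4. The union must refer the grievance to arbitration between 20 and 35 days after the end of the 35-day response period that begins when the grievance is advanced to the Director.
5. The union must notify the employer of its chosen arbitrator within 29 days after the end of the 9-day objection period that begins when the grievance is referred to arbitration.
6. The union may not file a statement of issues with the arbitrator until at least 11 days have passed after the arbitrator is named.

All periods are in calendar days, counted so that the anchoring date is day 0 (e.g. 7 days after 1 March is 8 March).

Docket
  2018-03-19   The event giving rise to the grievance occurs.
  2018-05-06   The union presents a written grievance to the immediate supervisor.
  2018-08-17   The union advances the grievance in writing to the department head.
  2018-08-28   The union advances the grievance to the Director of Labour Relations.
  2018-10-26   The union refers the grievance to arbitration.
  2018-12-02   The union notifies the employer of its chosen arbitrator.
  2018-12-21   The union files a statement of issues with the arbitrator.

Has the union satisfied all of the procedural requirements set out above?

No

(1) due by 2018-03-19 + 45 days = 2018-05-03; not done until 2018-05-06, 3 days after the deadline.
No need to go further; step 1 was not satisfied.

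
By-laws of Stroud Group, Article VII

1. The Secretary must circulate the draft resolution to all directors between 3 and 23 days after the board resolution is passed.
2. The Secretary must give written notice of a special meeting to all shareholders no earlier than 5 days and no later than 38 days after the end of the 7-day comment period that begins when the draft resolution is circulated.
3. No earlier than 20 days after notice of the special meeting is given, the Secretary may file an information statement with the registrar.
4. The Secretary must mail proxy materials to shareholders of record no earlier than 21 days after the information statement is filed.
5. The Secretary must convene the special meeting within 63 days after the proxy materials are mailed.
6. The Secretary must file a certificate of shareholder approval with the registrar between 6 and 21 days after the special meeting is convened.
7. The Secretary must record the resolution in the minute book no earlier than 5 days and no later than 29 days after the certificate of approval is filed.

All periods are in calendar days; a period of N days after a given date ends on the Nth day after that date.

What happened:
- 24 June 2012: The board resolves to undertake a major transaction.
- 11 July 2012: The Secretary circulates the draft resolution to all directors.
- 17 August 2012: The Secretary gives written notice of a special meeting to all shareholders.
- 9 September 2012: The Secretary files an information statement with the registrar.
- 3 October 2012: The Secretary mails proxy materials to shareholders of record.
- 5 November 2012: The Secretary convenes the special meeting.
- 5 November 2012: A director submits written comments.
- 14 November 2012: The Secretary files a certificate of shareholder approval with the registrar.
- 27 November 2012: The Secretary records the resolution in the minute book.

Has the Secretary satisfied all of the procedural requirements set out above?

Yes

(1) the permitted window runs from 24 June 2012 + 3 = 27 June 2012 to 24 June 2012 + 23 = 17 July 2012; done 11 July 2012 — within the window.
(2) the permitted window runs from 18 July 2012 + 5 = 23 July 2012 to 18 July 2012 + 38 = 25 August 2012; done 17 August 2012, which is between those dates.
(3) permitted from 17 August 2012 + 20 days = 6 September 2012 onward; done 9 September 2012, after the minimum wait.
(4) permitted from 9 September 2012 + 21 days = 30 September 2012 onward; done 3 October 2012, after the minimum wait.
(5) due by 3 October 2012 + 63 days = 5 December 2012; done 5 November 2012 — timely.
(6) the permitted window runs from 5 November 2012 + 6 = 11 November 2012 to 5 November 2012 + 21 = 26 November 2012; 14 November 2012 falls inside that range.
(7) the permitted window runs from 14 November 2012 + 5 = 19 November 2012 to 14 November 2012 + 29 = 13 December 2012; done 27 November 2012 — within the window.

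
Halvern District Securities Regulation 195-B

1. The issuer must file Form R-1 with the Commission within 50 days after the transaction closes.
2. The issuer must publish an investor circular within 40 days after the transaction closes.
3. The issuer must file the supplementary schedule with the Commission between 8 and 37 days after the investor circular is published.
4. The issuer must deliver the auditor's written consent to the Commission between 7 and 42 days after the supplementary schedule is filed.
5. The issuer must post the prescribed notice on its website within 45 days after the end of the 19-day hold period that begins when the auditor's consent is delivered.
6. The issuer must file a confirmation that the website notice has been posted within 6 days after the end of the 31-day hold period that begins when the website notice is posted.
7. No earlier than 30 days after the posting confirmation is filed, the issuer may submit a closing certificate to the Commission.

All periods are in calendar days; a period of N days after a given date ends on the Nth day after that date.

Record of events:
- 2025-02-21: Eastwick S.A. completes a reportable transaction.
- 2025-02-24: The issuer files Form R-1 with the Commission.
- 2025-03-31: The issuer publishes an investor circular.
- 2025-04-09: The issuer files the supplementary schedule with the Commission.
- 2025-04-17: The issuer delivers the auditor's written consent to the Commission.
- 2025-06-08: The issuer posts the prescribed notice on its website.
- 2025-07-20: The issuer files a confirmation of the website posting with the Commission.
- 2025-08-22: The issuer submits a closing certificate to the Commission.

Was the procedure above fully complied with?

No

Step 1: 50 days after 2025-02-21 (when the transaction closes) is 2025-04-12; completed 2025-02-24, before the deadline.
Step 2: 40 days after 2025-02-21 (when the transaction closes) is 2025-04-02; completed 2025-03-31, before the deadline.
Step 3: the window is 8–37 days after 2025-03-31 (when the investor circular is published), so 2025-04-08 through 2025-05-07; done 2025-04-09, which is between those dates.
Step 4: the window is 7–42 days after 2025-04-09 (when the supplementary schedule is filed), so 2025-04-16 through 2025-05-21; done 2025-04-17, which is between those dates.
Step 5: 45 days after 2025-05-06 (end of the 19-day hold period, which began when the auditor's consent is delivered on 2025-04-17) is 2025-06-20; completed 2025-06-08, before the deadline.
Step 6: 6 days after 2025-07-09 (end of the 31-day hold period, which began when the website notice is posted on 2025-06-08) is 2025-07-15; done 2025-07-20 — 5 days late.
That is the first point of non-compliance.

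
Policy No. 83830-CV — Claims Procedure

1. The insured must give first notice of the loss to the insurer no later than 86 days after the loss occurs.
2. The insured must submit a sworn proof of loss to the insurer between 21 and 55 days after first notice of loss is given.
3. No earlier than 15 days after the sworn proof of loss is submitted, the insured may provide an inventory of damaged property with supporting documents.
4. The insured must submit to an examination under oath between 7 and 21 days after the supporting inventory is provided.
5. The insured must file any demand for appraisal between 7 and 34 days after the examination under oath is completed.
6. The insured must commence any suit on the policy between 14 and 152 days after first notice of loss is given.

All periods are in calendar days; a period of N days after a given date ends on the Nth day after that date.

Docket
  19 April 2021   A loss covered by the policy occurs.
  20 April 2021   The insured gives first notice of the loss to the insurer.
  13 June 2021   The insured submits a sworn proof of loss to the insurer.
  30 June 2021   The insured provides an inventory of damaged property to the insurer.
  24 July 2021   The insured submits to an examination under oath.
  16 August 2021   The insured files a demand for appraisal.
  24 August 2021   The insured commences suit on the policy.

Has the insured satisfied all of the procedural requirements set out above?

(1) due by 19 April 2021 + 86 days = 14 July 2021; completed 20 April 2021, before the deadline.
(2) the permitted window runs from 20 April 2021 + 21 = 11 May 2021 to 20 April 2021 + 55 = 14 June 2021; done 13 June 2021 — within the window.
(3) permitted from 13 June 2021 + 15 days = 28 June 2021 onward; 30 June 2021 is on or after that date.
(4) the permitted window runs from 30 June 2021 + 7 = 7 July 2021 to 30 June 2021 + 21 = 21 July 2021; 24 July 2021 is 3 days past the end of the window.

No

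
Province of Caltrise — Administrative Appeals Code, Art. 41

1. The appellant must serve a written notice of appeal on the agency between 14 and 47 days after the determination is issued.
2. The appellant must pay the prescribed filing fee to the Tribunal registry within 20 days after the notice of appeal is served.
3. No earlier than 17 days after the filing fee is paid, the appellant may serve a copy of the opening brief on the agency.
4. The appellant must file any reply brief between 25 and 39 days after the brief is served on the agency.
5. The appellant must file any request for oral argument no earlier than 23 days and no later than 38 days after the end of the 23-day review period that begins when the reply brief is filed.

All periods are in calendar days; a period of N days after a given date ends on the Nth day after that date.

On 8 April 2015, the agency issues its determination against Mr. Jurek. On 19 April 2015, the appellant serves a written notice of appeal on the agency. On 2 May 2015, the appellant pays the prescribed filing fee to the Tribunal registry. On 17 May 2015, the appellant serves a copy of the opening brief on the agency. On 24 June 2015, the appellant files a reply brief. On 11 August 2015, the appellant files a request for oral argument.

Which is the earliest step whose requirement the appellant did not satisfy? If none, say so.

Step 1

(1) the permitted window runs from 8 April 2015 + 14 = 22 April 2015 to 8 April 2015 + 47 = 25 May 2015; done 19 April 2015 — 3 days before the window opened.
No need to go further; step 1 was not satisfied.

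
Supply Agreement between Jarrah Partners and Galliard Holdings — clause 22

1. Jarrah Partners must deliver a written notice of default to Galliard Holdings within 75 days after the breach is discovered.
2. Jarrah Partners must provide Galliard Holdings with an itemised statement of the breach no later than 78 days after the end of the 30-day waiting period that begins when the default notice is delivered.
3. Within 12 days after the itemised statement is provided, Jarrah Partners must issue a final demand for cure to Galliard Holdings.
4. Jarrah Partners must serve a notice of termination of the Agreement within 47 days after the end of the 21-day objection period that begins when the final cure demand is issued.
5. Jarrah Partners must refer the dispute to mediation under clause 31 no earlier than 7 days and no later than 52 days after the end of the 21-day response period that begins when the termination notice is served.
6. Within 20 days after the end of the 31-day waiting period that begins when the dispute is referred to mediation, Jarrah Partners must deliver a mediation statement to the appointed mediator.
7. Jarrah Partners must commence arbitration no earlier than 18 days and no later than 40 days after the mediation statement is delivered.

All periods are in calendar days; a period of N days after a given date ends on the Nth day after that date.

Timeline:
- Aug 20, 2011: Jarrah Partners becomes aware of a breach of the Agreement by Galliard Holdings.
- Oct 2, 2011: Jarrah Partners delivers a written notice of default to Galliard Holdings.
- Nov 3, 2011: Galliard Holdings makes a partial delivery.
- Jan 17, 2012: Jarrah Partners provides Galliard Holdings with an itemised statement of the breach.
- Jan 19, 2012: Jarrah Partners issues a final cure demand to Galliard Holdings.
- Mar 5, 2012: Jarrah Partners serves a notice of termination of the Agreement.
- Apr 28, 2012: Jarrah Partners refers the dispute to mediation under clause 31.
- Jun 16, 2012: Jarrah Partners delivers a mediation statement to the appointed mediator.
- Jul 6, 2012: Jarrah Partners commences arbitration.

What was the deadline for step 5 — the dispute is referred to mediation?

May 17, 2012

The termination notice is served on Mar 5, 2012; the 21-day response period therefore ends Mar 26, 2012, and step 5 runs from that date. The window is 7–52 days after Mar 26, 2012; it closes on May 17, 2012.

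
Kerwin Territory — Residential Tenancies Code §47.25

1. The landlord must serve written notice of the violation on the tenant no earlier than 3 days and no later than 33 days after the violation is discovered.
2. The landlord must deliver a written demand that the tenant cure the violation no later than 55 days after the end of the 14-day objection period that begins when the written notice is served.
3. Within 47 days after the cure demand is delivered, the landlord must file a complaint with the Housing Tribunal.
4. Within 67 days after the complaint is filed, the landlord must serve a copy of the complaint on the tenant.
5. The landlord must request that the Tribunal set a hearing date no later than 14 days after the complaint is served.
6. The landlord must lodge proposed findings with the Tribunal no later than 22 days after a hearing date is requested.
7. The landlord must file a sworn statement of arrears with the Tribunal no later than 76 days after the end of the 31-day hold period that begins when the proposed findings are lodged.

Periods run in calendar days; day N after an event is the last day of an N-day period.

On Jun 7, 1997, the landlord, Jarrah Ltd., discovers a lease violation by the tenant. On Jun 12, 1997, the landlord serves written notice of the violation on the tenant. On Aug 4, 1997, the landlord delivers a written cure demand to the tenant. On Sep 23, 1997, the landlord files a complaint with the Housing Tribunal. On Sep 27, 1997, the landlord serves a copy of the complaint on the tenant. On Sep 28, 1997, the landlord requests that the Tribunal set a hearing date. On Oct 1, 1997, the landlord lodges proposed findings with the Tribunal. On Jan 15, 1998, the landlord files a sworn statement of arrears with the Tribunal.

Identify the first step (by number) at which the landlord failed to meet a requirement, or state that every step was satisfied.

Step 3

Step 1: the window is 3–33 days after Jun 7, 1997 (when the violation is discovered), so Jun 10, 1997 through Jul 10, 1997; done Jun 12, 1997, which is between those dates.
Step 2: 55 days after Jun 26, 1997 (end of the 14-day objection period, which began when the written notice is served on Jun 12, 1997) is Aug 20, 1997; done Aug 4, 1997 — timely.
Step 3: 47 days after Aug 4, 1997 (when the cure demand is delivered) is Sep 20, 1997; done Sep 23, 1997 — 3 days late.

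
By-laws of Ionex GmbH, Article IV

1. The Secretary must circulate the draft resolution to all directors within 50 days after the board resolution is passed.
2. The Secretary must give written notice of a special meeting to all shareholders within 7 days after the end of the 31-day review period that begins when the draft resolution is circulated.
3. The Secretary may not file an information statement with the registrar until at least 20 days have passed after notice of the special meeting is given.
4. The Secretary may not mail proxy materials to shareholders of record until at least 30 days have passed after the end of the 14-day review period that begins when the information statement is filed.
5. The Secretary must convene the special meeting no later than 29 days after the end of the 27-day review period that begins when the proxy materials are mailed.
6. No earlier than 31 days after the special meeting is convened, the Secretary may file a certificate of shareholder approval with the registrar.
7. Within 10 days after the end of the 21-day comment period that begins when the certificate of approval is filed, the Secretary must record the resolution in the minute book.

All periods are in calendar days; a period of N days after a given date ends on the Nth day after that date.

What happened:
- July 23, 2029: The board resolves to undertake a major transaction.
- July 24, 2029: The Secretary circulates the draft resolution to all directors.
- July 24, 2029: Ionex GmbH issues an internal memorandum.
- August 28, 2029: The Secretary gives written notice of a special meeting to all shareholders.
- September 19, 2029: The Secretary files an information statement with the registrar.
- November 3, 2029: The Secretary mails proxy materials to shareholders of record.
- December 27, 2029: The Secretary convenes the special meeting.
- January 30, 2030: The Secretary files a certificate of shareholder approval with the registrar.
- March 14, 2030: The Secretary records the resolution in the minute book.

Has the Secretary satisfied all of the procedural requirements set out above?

Step 1 — counting 50 days from July 23, 2029 (when the board resolution is passed) gives a deadline of September 11, 2029; July 24, 2029 is within that limit.
Step 2 — counting 7 days from August 24, 2029 (end of the 31-day review period, which began when the draft resolution is circulated on July 24, 2029) gives a deadline of August 31, 2029; August 28, 2029 is within that limit.
Step 3 — must wait 20 days from August 28, 2029 (when notice of the special meeting is given), so not before September 17, 2029; done September 19, 2029, after the minimum wait.
Step 4 — must wait 30 days from October 3, 2029 (end of the 14-day review period, which began when the information statement is filed on September 19, 2029), so not before November 2, 2029; done November 3, 2029 — permitted.
Step 5 — counting 29 days from November 30, 2029 (end of the 27-day review period, which began when the proxy materials are mailed on November 3, 2029) gives a deadline of December 29, 2029; completed December 27, 2029, before the deadline.
Step 6 — must wait 31 days from December 27, 2029 (when the special meeting is convened), so not before January 27, 2030; done January 30, 2030, after the minimum wait.
Step 7 — counting 10 days from February 20, 2030 (end of the 21-day comment period, which began when the certificate of approval is filed on January 30, 2030) gives a deadline of March 2, 2030; March 14, 2030 misses that deadline by 12 days.

No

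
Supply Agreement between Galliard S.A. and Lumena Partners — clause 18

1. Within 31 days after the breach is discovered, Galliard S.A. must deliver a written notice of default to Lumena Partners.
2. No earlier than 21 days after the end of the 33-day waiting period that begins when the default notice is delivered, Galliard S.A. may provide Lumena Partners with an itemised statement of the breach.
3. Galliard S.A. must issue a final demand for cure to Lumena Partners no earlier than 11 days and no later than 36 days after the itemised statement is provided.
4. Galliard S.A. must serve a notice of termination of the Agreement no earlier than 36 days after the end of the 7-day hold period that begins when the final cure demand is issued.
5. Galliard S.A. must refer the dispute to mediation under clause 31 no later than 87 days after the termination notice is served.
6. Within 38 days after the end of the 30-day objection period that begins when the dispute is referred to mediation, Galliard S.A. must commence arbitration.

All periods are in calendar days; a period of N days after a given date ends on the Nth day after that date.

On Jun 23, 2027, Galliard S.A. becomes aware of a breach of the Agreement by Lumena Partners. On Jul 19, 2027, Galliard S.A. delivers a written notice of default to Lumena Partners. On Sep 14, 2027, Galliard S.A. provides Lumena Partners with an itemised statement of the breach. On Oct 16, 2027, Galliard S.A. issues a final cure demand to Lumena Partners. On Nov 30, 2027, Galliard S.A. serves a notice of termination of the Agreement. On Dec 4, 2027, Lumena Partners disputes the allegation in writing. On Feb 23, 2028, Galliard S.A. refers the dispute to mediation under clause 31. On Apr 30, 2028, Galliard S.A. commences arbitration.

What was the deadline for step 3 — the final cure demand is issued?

Oct 20, 2027

Step 3 runs from Sep 14, 2027, when the itemised statement is provided. The window is 11–36 days after Sep 14, 2027; it closes on Oct 20, 2027.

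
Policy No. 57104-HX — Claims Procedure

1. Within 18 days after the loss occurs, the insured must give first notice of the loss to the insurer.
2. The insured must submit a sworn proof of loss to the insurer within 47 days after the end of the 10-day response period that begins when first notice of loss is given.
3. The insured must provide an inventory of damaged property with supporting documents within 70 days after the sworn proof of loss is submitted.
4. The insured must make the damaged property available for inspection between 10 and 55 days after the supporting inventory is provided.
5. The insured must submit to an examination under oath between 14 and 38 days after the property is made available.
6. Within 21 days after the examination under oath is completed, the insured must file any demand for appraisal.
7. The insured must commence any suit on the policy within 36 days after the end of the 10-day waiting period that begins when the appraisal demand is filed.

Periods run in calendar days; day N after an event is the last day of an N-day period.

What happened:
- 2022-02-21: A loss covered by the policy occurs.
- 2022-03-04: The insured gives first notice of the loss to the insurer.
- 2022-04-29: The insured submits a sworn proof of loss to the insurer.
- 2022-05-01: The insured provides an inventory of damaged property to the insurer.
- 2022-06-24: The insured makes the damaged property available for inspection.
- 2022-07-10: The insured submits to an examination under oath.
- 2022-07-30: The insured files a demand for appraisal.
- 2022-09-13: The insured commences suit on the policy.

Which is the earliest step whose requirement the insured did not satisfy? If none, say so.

(1) due by 2022-02-21 + 18 days = 2022-03-11; completed 2022-03-04, before the deadline.
(2) due by 2022-03-14 + 47 days = 2022-04-30; done 2022-04-29 — timely.
(3) due by 2022-04-29 + 70 days = 2022-07-08; 2022-05-01 is within that limit.
(4) the permitted window runs from 2022-05-01 + 10 = 2022-05-11 to 2022-05-01 + 55 = 2022-06-25; 2022-06-24 falls inside that range.
(5) the permitted window runs from 2022-06-24 + 14 = 2022-07-08 to 2022-06-24 + 38 = 2022-08-01; done 2022-07-10, which is between those dates.
(6) due by 2022-07-10 + 21 days = 2022-07-31; done 2022-07-30 — timely.
(7) due by 2022-08-09 + 36 days = 2022-09-14; done 2022-09-13 — timely.

None — every step was satisfied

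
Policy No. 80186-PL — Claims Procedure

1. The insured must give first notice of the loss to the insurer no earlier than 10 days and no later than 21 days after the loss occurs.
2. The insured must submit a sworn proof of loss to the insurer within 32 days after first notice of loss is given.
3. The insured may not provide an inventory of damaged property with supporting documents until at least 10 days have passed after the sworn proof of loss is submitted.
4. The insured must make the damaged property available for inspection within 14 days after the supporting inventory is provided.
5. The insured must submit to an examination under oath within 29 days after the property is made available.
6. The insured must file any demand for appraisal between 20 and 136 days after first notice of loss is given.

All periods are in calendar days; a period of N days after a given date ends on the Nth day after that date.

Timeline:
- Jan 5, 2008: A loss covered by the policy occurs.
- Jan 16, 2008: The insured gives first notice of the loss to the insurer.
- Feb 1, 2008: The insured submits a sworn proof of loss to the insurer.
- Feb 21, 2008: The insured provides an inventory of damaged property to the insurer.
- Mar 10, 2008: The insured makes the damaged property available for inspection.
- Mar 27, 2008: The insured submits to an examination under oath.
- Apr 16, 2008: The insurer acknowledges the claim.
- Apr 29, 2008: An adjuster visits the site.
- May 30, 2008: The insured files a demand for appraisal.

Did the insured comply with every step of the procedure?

No

Step 1 — 10 and 21 days from Jan 5, 2008 (when the loss occurs) are Jan 15, 2008 and Jan 26, 2008 respectively; done Jan 16, 2008, which is between those dates.
Step 2 — counting 32 days from Jan 16, 2008 (when first notice of loss is given) gives a deadline of Feb 17, 2008; done Feb 1, 2008 — timely.
Step 3 — must wait 10 days from Feb 1, 2008 (when the sworn proof of loss is submitted), so not before Feb 11, 2008; Feb 21, 2008 is on or after that date.
Step 4 — counting 14 days from Feb 21, 2008 (when the supporting inventory is provided) gives a deadline of Mar 6, 2008; not done until Mar 10, 2008, 4 days after the deadline.
No need to go further; step 4 was not satisfied.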